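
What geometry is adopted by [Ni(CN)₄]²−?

square planar

Ligand charges: each cyanide is −1. With an overall charge of −2 the nickel centre must be in the +2 oxidation state.
Nickel is a group-10 element; Ni(II) is therefore d⁸.
With 4 monodentate ligands the coordination number is 4.
Cyanide is a strong-field ligand (high in the spectrochemical series).
A 3d d⁸ ion with strong-field ligands gains enough CFSE to favour square planar over tetrahedral.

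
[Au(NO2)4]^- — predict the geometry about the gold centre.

Ligand charges: each nitro (N-bound nitrite) is −1. With an overall charge of −1 the gold centre must be in the +3 oxidation state.
Au sits in group 11, so the d-electron count is 11 − 3 = 8.
With 4 monodentate ligands the coordination number is 4.
A 5d d⁸ ion has a large crystal-field splitting; square planar leaves the high-energy d_{x²−y²} orbital empty and maximises CFSE.

square planar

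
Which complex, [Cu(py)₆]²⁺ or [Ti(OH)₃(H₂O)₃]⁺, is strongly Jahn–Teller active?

[Cu(py)₆]²⁺: Ligand charges: pyridine is neutral. With an overall charge of +2 the copper centre must be in the +2 oxidation state. Copper is a group-11 element; Cu(II) is therefore d⁹. The t₂g⁶e_g³ configuration has an unevenly filled e_g set; the Jahn–Teller theorem predicts a tetragonal distortion (typically axial elongation) to lift the degeneracy.
[Ti(OH)₃(H₂O)₃]⁺: Each hydroxide is −1; water is neutral; balancing the +1 overall charge requires Ti(IV). Group 4 minus oxidation state 4 gives a d⁰ configuration. The d⁰ configuration leaves the e_g set evenly filled (or empty) — no strong Jahn–Teller driving force.

[Cu(py)₆]²⁺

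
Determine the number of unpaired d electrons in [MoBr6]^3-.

Summing ligand charges against the −3 overall charge gives an oxidation state of +3 for molybdenum.
Molybdenum is a group-6 element; Mo(III) is therefore d³.
In an octahedral field the d³ configuration is t₂g³e_g⁰ (only one arrangement possible), giving 3 unpaired electrons.

3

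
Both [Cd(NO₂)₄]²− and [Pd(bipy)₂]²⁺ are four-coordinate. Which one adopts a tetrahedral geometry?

For [Cd(NO₂)₄]²−: Ligand charges: each nitro (N-bound nitrite) is −1. With an overall charge of −2 the cadmium centre must be in the +2 oxidation state. Cd sits in group 12, so the d-electron count is 12 − 2 = 10. A d¹⁰ ion has no crystal-field stabilisation preference between square planar and tetrahedral, so four ligands adopt the sterically favoured tetrahedral geometry. → tetrahedral.
For [Pd(bipy)₂]²⁺: 2,2′-bipyridine is neutral; balancing the +2 overall charge requires Pd(II). Group 10 minus oxidation state 2 gives a d⁸ configuration. A 4d d⁸ ion has a large crystal-field splitting; square planar leaves the high-energy d_{x²−y²} orbital empty and maximises CFSE. → square planar.

[Cd(NO₂)₄]²−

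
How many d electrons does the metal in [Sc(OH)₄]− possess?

d0

Each hydroxide is −1; balancing the −1 overall charge requires Sc(III).
Scandium is a group-3 element; Sc(III) is therefore d⁰.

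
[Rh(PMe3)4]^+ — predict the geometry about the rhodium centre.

square planar

Ligand charges: trimethylphosphine is neutral. With an overall charge of +1 the rhodium centre must be in the +1 oxidation state.
Rh sits in group 9, so the d-electron count is 9 − 1 = 8.
With 4 monodentate ligands the coordination number is 4.
A 4d d⁸ ion has a large crystal-field splitting; square planar leaves the high-energy d_{x²−y²} orbital empty and maximises CFSE.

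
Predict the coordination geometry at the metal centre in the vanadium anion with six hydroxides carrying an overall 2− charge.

octahedral

Summing ligand charges against the −2 overall charge gives an oxidation state of +4 for vanadium.
Vanadium is a group-5 element; V(IV) is therefore d¹.
With 6 monodentate ligands the coordination number is 6.
Six donors around a single metal centre give an octahedral coordination sphere.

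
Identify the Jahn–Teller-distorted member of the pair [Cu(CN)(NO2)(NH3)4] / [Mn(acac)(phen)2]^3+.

[Cu(CN)(NO2)(NH3)4]: Summing ligand charges against the 0 overall charge gives an oxidation state of +2 for copper. Copper is a group-11 element; Cu(II) is therefore d⁹. The t₂g⁶e_g³ configuration has an unevenly filled e_g set; the Jahn–Teller theorem predicts a tetragonal distortion (typically axial elongation) to lift the degeneracy.
[Mn(acac)(phen)2]^3+: Ligand charges: each acetylacetonate is −1; 1,10-phenanthroline is neutral. With an overall charge of +3 the manganese centre must be in the +4 oxidation state. Mn sits in group 7, so the d-electron count is 7 − 4 = 3. The d³ configuration leaves the e_g set evenly filled (or empty) — no strong Jahn–Teller driving force.

[Cu(CN)(NO2)(NH3)4]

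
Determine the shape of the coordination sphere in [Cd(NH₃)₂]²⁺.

linear

Summing ligand charges against the +2 overall charge gives an oxidation state of +2 for cadmium.
Cadmium is a group-12 element; Cd(II) is therefore d¹⁰.
With 2 monodentate ligands the coordination number is 2.
A d¹⁰ ion with only two ligands adopts a linear arrangement (sp hybridisation; no CFSE preference).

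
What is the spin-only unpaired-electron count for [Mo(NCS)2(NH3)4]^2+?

Summing ligand charges against the +2 overall charge gives an oxidation state of +4 for molybdenum.
Group 6 minus oxidation state 4 gives a d² configuration.
In an octahedral field the d² configuration is t₂g²e_g⁰ (only one arrangement possible), giving 2 unpaired electrons.

2 unpaired electrons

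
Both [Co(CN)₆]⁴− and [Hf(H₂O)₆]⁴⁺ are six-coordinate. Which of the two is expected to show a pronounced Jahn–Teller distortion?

[Co(CN)₆]⁴−: Each cyanide is −1; balancing the −4 overall charge requires Co(II). Co sits in group 9, so the d-electron count is 9 − 2 = 7. Cyanide is a strong-field ligand (high in the spectrochemical series) for a first-row metal, so the complex is low-spin. The t₂g⁶e_g¹ (low-spin) configuration has an unevenly filled e_g set; the Jahn–Teller theorem predicts a tetragonal distortion (typically axial elongation) to lift the degeneracy.
[Hf(H₂O)₆]⁴⁺: Summing ligand charges against the +4 overall charge gives an oxidation state of +4 for hafnium. Group 4 minus oxidation state 4 gives a d⁰ configuration. The d⁰ configuration leaves the e_g set evenly filled (or empty) — no strong Jahn–Teller driving force.

[Co(CN)₆]⁴−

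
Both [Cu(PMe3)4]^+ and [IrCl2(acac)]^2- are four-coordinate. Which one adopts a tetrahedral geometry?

For [Cu(PMe3)4]^+: Summing ligand charges against the +1 overall charge gives an oxidation state of +1 for copper. Copper is a group-11 element; Cu(I) is therefore d¹⁰. A d¹⁰ ion has no crystal-field stabilisation preference between square planar and tetrahedral, so four ligands adopt the sterically favoured tetrahedral geometry. → tetrahedral.
For [IrCl2(acac)]^2-: Summing ligand charges against the −2 overall charge gives an oxidation state of +1 for iridium. Ir sits in group 9, so the d-electron count is 9 − 1 = 8. A 5d d⁸ ion has a large crystal-field splitting; square planar leaves the high-energy d_{x²−y²} orbital empty and maximises CFSE. → square planar.

[Cu(PMe3)4]^+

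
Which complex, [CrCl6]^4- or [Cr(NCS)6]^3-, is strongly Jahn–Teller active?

[CrCl6]^4-: Summing ligand charges against the −4 overall charge gives an oxidation state of +2 for chromium. Cr sits in group 6, so the d-electron count is 6 − 2 = 4. Chloride is a weak-field ligand for a first-row metal, so the complex is high-spin. The t₂g³e_g¹ (high-spin) configuration has an unevenly filled e_g set; the Jahn–Teller theorem predicts a tetragonal distortion (typically axial elongation) to lift the degeneracy.
[Cr(NCS)6]^3-: Ligand charges: each isothiocyanate is −1. With an overall charge of −3 the chromium centre must be in the +3 oxidation state. Group 6 minus oxidation state 3 gives a d³ configuration. The d³ configuration leaves the e_g set evenly filled (or empty) — no strong Jahn–Teller driving force.

[CrCl6]^4-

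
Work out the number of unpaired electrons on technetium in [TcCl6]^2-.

3

Each chloride is −1; balancing the −2 overall charge requires Tc(IV).
Group 7 minus oxidation state 4 gives a d³ configuration.
In an octahedral field the d³ configuration is t₂g³e_g⁰ (only one arrangement possible), giving 3 unpaired electrons.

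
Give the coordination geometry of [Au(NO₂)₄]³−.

tetrahedral

Ligand charges: each nitro (N-bound nitrite) is −1. With an overall charge of −3 the gold centre must be in the +1 oxidation state.
Au sits in group 11, so the d-electron count is 11 − 1 = 10.
With 4 monodentate ligands the coordination number is 4.
A d¹⁰ ion has no crystal-field stabilisation preference between square planar and tetrahedral, so four ligands adopt the sterically favoured tetrahedral geometry.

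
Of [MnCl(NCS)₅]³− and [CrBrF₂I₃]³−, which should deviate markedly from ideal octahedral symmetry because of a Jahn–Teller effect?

[MnCl(NCS)₅]³−: Each chloride is −1; each isothiocyanate is −1; balancing the −3 overall charge requires Mn(III). Manganese is a group-7 element; Mn(III) is therefore d⁴. Chloride and isothiocyanate are weak-field ligands for a first-row metal, so the complex is high-spin. The t₂g³e_g¹ (high-spin) configuration has an unevenly filled e_g set; the Jahn–Teller theorem predicts a tetragonal distortion (typically axial elongation) to lift the degeneracy.
[CrBrF₂I₃]³−: Ligand charges: each bromide is −1; each fluoride is −1; each iodide is −1. With an overall charge of −3 the chromium centre must be in the +3 oxidation state. Cr sits in group 6, so the d-electron count is 6 − 3 = 3. The d³ configuration leaves the e_g set evenly filled (or empty) — no strong Jahn–Teller driving force.

[MnCl(NCS)₅]³−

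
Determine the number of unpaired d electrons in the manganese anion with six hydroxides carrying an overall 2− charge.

Summing ligand charges against the −2 overall charge gives an oxidation state of +4 for manganese.
Mn sits in group 7, so the d-electron count is 7 − 4 = 3.
In an octahedral field the d³ configuration is t₂g³e_g⁰ (only one arrangement possible), giving 3 unpaired electrons.

3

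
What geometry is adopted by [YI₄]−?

tetrahedral

Summing ligand charges against the −1 overall charge gives an oxidation state of +3 for yttrium.
Group 3 minus oxidation state 3 gives a d⁰ configuration.
With 4 monodentate ligands the coordination number is 4.
A d⁰ ion has no crystal-field stabilisation preference between square planar and tetrahedral, so four ligands adopt the sterically favoured tetrahedral geometry.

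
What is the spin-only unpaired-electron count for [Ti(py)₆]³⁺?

1 unpaired electron

Pyridine is neutral; balancing the +3 overall charge requires Ti(III).
Group 4 minus oxidation state 3 gives a d¹ configuration.
In an octahedral field the d¹ configuration is t₂g¹e_g⁰ (only one arrangement possible), giving 1 unpaired electron.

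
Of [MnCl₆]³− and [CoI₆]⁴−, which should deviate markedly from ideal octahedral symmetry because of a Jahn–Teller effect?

[MnCl₆]³−

[MnCl₆]³−: Summing ligand charges against the −3 overall charge gives an oxidation state of +3 for manganese. Manganese is a group-7 element; Mn(III) is therefore d⁴. Chloride is a weak-field ligand for a first-row metal, so the complex is high-spin. The t₂g³e_g¹ (high-spin) configuration has an unevenly filled e_g set; the Jahn–Teller theorem predicts a tetragonal distortion (typically axial elongation) to lift the degeneracy.
[CoI₆]⁴−: Each iodide is −1; balancing the −4 overall charge requires Co(II). Co sits in group 9, so the d-electron count is 9 − 2 = 7. Iodide is a weak-field ligand for a first-row metal, so the complex is high-spin. The d⁷ configuration leaves the e_g set evenly filled (or empty) — no strong Jahn–Teller driving force.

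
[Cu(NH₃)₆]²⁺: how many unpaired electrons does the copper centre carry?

Ligand charges: ammonia is neutral. With an overall charge of +2 the copper centre must be in the +2 oxidation state.
Group 11 minus oxidation state 2 gives a d⁹ configuration.
In an octahedral field the d⁹ configuration is t₂g⁶e_g³ (only one arrangement possible), giving 1 unpaired electron.

1 unpaired electron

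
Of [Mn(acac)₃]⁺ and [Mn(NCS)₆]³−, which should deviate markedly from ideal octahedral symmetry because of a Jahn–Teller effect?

[Mn(acac)₃]⁺: Each acetylacetonate is −1; balancing the +1 overall charge requires Mn(IV). Group 7 minus oxidation state 4 gives a d³ configuration. The d³ configuration leaves the e_g set evenly filled (or empty) — no strong Jahn–Teller driving force.
[Mn(NCS)₆]³−: Summing ligand charges against the −3 overall charge gives an oxidation state of +3 for manganese. Group 7 minus oxidation state 3 gives a d⁴ configuration. Isothiocyanate is a weak-field ligand for a first-row metal, so the complex is high-spin. The t₂g³e_g¹ (high-spin) configuration has an unevenly filled e_g set; the Jahn–Teller theorem predicts a tetragonal distortion (typically axial elongation) to lift the degeneracy.

[Mn(NCS)₆]³−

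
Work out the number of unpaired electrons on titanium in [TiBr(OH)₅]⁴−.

2 unpaired electrons

Summing ligand charges against the −4 overall charge gives an oxidation state of +2 for titanium.
Titanium is a group-4 element; Ti(II) is therefore d².
In an octahedral field the d² configuration is t₂g²e_g⁰ (only one arrangement possible), giving 2 unpaired electrons.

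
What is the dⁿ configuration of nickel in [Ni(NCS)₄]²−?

d⁸

Summing ligand charges against the −2 overall charge gives an oxidation state of +2 for nickel.
Ni sits in group 10, so the d-electron count is 10 − 2 = 8.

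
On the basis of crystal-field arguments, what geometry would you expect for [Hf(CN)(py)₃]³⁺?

tetrahedral

Summing ligand charges against the +3 overall charge gives an oxidation state of +4 for hafnium.
Hf sits in group 4, so the d-electron count is 4 − 4 = 0.
With 4 monodentate ligands the coordination number is 4.
A d⁰ ion has no crystal-field stabilisation preference between square planar and tetrahedral, so four ligands adopt the sterically favoured tetrahedral geometry.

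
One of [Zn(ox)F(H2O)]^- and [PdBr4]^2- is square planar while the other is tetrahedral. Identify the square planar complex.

For [Zn(ox)F(H2O)]^-: Summing ligand charges against the −1 overall charge gives an oxidation state of +2 for zinc. Zn sits in group 12, so the d-electron count is 12 − 2 = 10. A d¹⁰ ion has no crystal-field stabilisation preference between square planar and tetrahedral, so four ligands adopt the sterically favoured tetrahedral geometry. → tetrahedral.
For [PdBr4]^2-: Each bromide is −1; balancing the −2 overall charge requires Pd(II). Pd sits in group 10, so the d-electron count is 10 − 2 = 8. A 4d d⁸ ion has a large crystal-field splitting; square planar leaves the high-energy d_{x²−y²} orbital empty and maximises CFSE. → square planar.

[PdBr4]^2-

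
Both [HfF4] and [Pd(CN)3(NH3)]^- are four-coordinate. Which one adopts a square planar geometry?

For [HfF4]: Ligand charges: each fluoride is −1. With an overall charge of 0 the hafnium centre must be in the +4 oxidation state. Group 4 minus oxidation state 4 gives a d⁰ configuration. A d⁰ ion has no crystal-field stabilisation preference between square planar and tetrahedral, so four ligands adopt the sterically favoured tetrahedral geometry. → tetrahedral.
For [Pd(CN)3(NH3)]^-: Each cyanide is −1; ammonia is neutral; balancing the −1 overall charge requires Pd(II). Palladium is a group-10 element; Pd(II) is therefore d⁸. A 4d d⁸ ion has a large crystal-field splitting; square planar leaves the high-energy d_{x²−y²} orbital empty and maximises CFSE. → square planar.

[Pd(CN)3(NH3)]^-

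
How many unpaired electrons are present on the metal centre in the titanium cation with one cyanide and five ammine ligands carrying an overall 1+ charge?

2

Each cyanide is −1; ammonia is neutral; balancing the +1 overall charge requires Ti(II).
Titanium is a group-4 element; Ti(II) is therefore d².
In an octahedral field the d² configuration is t₂g²e_g⁰ (only one arrangement possible), giving 2 unpaired electrons.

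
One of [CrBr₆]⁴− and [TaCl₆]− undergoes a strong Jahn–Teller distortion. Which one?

[CrBr₆]⁴−

[CrBr₆]⁴−: Summing ligand charges against the −4 overall charge gives an oxidation state of +2 for chromium. Chromium is a group-6 element; Cr(II) is therefore d⁴. Bromide is a weak-field ligand for a first-row metal, so the complex is high-spin. The t₂g³e_g¹ (high-spin) configuration has an unevenly filled e_g set; the Jahn–Teller theorem predicts a tetragonal distortion (typically axial elongation) to lift the degeneracy.
[TaCl₆]−: Ligand charges: each chloride is −1. With an overall charge of −1 the tantalum centre must be in the +5 oxidation state. Tantalum is a group-5 element; Ta(V) is therefore d⁰. The d⁰ configuration leaves the e_g set evenly filled (or empty) — no strong Jahn–Teller driving force.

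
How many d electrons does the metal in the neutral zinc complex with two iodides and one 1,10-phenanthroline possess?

Summing ligand charges against the 0 overall charge gives an oxidation state of +2 for zinc.
Group 12 minus oxidation state 2 gives a d¹⁰ configuration.

d10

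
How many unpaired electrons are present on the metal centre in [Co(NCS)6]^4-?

Each isothiocyanate is −1; balancing the −4 overall charge requires Co(II).
Co sits in group 9, so the d-electron count is 9 − 2 = 7.
The spin state decides the count: Isothiocyanate is a weak-field ligand for a first-row metal, so the complex is high-spin.
An octahedral high-spin d⁷ ion is t₂g⁵e_g², giving 3 unpaired electrons.

3 unpaired electrons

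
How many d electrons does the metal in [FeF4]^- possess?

d5

Ligand charges: each fluoride is −1. With an overall charge of −1 the iron centre must be in the +3 oxidation state.
Group 8 minus oxidation state 3 gives a d⁵ configuration.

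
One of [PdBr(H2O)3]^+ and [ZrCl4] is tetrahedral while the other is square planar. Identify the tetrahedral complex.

For [PdBr(H2O)3]^+: Summing ligand charges against the +1 overall charge gives an oxidation state of +2 for palladium. Group 10 minus oxidation state 2 gives a d⁸ configuration. A 4d d⁸ ion has a large crystal-field splitting; square planar leaves the high-energy d_{x²−y²} orbital empty and maximises CFSE. → square planar.
For [ZrCl4]: Each chloride is −1; balancing the 0 overall charge requires Zr(IV). Zirconium is a group-4 element; Zr(IV) is therefore d⁰. A d⁰ ion has no crystal-field stabilisation preference between square planar and tetrahedral, so four ligands adopt the sterically favoured tetrahedral geometry. → tetrahedral.

[ZrCl4]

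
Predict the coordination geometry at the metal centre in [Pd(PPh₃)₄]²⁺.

square planar

Ligand charges: triphenylphosphine is neutral. With an overall charge of +2 the palladium centre must be in the +2 oxidation state.
Group 10 minus oxidation state 2 gives a d⁸ configuration.
With 4 monodentate ligands the coordination number is 4.
A 4d d⁸ ion has a large crystal-field splitting; square planar leaves the high-energy d_{x²−y²} orbital empty and maximises CFSE.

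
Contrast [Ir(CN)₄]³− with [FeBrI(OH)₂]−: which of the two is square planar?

For [Ir(CN)₄]³−: Summing ligand charges against the −3 overall charge gives an oxidation state of +1 for iridium. Group 9 minus oxidation state 1 gives a d⁸ configuration. A 5d d⁸ ion has a large crystal-field splitting; square planar leaves the high-energy d_{x²−y²} orbital empty and maximises CFSE. → square planar.
For [FeBrI(OH)₂]−: Ligand charges: each bromide is −1; each iodide is −1; each hydroxide is −1. With an overall charge of −1 the iron centre must be in the +3 oxidation state. Fe sits in group 8, so the d-electron count is 8 − 3 = 5. A high-spin d⁵ ion has zero CFSE in either geometry, so four ligands adopt the sterically favoured tetrahedral geometry. → tetrahedral.

[Ir(CN)₄]³−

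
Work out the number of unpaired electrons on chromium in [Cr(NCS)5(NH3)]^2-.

Summing ligand charges against the −2 overall charge gives an oxidation state of +3 for chromium.
Cr sits in group 6, so the d-electron count is 6 − 3 = 3.
In an octahedral field the d³ configuration is t₂g³e_g⁰ (only one arrangement possible), giving 3 unpaired electrons.

3 unpaired electrons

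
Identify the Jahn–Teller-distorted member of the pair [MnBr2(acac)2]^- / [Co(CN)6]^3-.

[MnBr2(acac)2]^-

[MnBr2(acac)2]^-: Ligand charges: each bromide is −1; each acetylacetonate is −1. With an overall charge of −1 the manganese centre must be in the +3 oxidation state. Mn sits in group 7, so the d-electron count is 7 − 3 = 4. Acetylacetonate and bromide are weak-field ligands for a first-row metal, so the complex is high-spin. The t₂g³e_g¹ (high-spin) configuration has an unevenly filled e_g set; the Jahn–Teller theorem predicts a tetragonal distortion (typically axial elongation) to lift the degeneracy.
[Co(CN)6]^3-: Summing ligand charges against the −3 overall charge gives an oxidation state of +3 for cobalt. Co sits in group 9, so the d-electron count is 9 − 3 = 6. Co(III) has an exceptionally large octahedral splitting and is low-spin with essentially every ligand except fluoride. The d⁶ configuration leaves the e_g set evenly filled (or empty) — no strong Jahn–Teller driving force.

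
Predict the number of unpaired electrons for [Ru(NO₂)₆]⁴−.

Summing ligand charges against the −4 overall charge gives an oxidation state of +2 for ruthenium.
Ru sits in group 8, so the d-electron count is 8 − 2 = 6.
The spin state decides the count: a 4d ion has a large Δₒ and is invariably low-spin.
An octahedral low-spin d⁶ ion is t₂g⁶e_g⁰, giving 0 unpaired electrons.

0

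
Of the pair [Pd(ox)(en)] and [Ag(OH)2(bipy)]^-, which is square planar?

[Pd(ox)(en)]

For [Pd(ox)(en)]: Summing ligand charges against the 0 overall charge gives an oxidation state of +2 for palladium. Group 10 minus oxidation state 2 gives a d⁸ configuration. A 4d d⁸ ion has a large crystal-field splitting; square planar leaves the high-energy d_{x²−y²} orbital empty and maximises CFSE. → square planar.
For [Ag(OH)2(bipy)]^-: Summing ligand charges against the −1 overall charge gives an oxidation state of +1 for silver. Ag sits in group 11, so the d-electron count is 11 − 1 = 10. A d¹⁰ ion has no crystal-field stabilisation preference between square planar and tetrahedral, so four ligands adopt the sterically favoured tetrahedral geometry. → tetrahedral.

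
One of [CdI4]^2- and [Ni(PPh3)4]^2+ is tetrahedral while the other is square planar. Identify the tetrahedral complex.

For [CdI4]^2-: Summing ligand charges against the −2 overall charge gives an oxidation state of +2 for cadmium. Cadmium is a group-12 element; Cd(II) is therefore d¹⁰. A d¹⁰ ion has no crystal-field stabilisation preference between square planar and tetrahedral, so four ligands adopt the sterically favoured tetrahedral geometry. → tetrahedral.
For [Ni(PPh3)4]^2+: Triphenylphosphine is neutral; balancing the +2 overall charge requires Ni(II). Group 10 minus oxidation state 2 gives a d⁸ configuration. Triphenylphosphine is a strong-field ligand (high in the spectrochemical series). A 3d d⁸ ion with strong-field ligands gains enough CFSE to favour square planar over tetrahedral. → square planar.

[CdI4]^2-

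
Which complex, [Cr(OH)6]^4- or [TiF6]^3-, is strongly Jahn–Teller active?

[Cr(OH)6]^4-: Each hydroxide is −1; balancing the −4 overall charge requires Cr(II). Group 6 minus oxidation state 2 gives a d⁴ configuration. Hydroxide is a weak-field ligand for a first-row metal, so the complex is high-spin. The t₂g³e_g¹ (high-spin) configuration has an unevenly filled e_g set; the Jahn–Teller theorem predicts a tetragonal distortion (typically axial elongation) to lift the degeneracy.
[TiF6]^3-: Summing ligand charges against the −3 overall charge gives an oxidation state of +3 for titanium. Titanium is a group-4 element; Ti(III) is therefore d¹. The d¹ configuration leaves the e_g set evenly filled (or empty) — no strong Jahn–Teller driving force.

[Cr(OH)6]^4-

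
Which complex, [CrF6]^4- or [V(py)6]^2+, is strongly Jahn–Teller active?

[CrF6]^4-: Ligand charges: each fluoride is −1. With an overall charge of −4 the chromium centre must be in the +2 oxidation state. Group 6 minus oxidation state 2 gives a d⁴ configuration. Fluoride is a weak-field ligand for a first-row metal, so the complex is high-spin. The t₂g³e_g¹ (high-spin) configuration has an unevenly filled e_g set; the Jahn–Teller theorem predicts a tetragonal distortion (typically axial elongation) to lift the degeneracy.
[V(py)6]^2+: Ligand charges: pyridine is neutral. With an overall charge of +2 the vanadium centre must be in the +2 oxidation state. Group 5 minus oxidation state 2 gives a d³ configuration. The d³ configuration leaves the e_g set evenly filled (or empty) — no strong Jahn–Teller driving force.

[CrF6]^4-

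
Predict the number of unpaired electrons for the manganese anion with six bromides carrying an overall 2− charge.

Ligand charges: each bromide is −1. With an overall charge of −2 the manganese centre must be in the +4 oxidation state.
Group 7 minus oxidation state 4 gives a d³ configuration.
In an octahedral field the d³ configuration is t₂g³e_g⁰ (only one arrangement possible), giving 3 unpaired electrons.

3 unpaired electrons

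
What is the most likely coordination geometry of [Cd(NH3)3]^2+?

trigonal planar

Summing ligand charges against the +2 overall charge gives an oxidation state of +2 for cadmium.
Group 12 minus oxidation state 2 gives a d¹⁰ configuration.
With 3 monodentate ligands the coordination number is 3.
Three ligands around a d¹⁰ centre minimise repulsion in a trigonal-planar arrangement.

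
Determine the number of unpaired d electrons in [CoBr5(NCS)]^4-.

3 unpaired electrons

Each bromide is −1; each isothiocyanate is −1; balancing the −4 overall charge requires Co(II).
Cobalt is a group-9 element; Co(II) is therefore d⁷.
The spin state decides the count: Bromide and isothiocyanate are weak-field ligands for a first-row metal, so the complex is high-spin.
An octahedral high-spin d⁷ ion is t₂g⁵e_g², giving 3 unpaired electrons.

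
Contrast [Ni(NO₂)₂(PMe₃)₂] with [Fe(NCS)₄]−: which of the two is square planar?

[Ni(NO₂)₂(PMe₃)₂]

For [Ni(NO₂)₂(PMe₃)₂]: Ligand charges: each nitro (N-bound nitrite) is −1; trimethylphosphine is neutral. With an overall charge of 0 the nickel centre must be in the +2 oxidation state. Ni sits in group 10, so the d-electron count is 10 − 2 = 8. Nitro (N-bound nitrite) and trimethylphosphine are strong-field ligands (high in the spectrochemical series). A 3d d⁸ ion with strong-field ligands gains enough CFSE to favour square planar over tetrahedral. → square planar.
For [Fe(NCS)₄]−: Summing ligand charges against the −1 overall charge gives an oxidation state of +3 for iron. Iron is a group-8 element; Fe(III) is therefore d⁵. A high-spin d⁵ ion has zero CFSE in either geometry, so four ligands adopt the sterically favoured tetrahedral geometry. → tetrahedral.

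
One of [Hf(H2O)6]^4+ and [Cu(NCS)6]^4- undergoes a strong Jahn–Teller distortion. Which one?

[Hf(H2O)6]^4+: Ligand charges: water is neutral. With an overall charge of +4 the hafnium centre must be in the +4 oxidation state. Group 4 minus oxidation state 4 gives a d⁰ configuration. The d⁰ configuration leaves the e_g set evenly filled (or empty) — no strong Jahn–Teller driving force.
[Cu(NCS)6]^4-: Summing ligand charges against the −4 overall charge gives an oxidation state of +2 for copper. Group 11 minus oxidation state 2 gives a d⁹ configuration. The t₂g⁶e_g³ configuration has an unevenly filled e_g set; the Jahn–Teller theorem predicts a tetragonal distortion (typically axial elongation) to lift the degeneracy.

[Cu(NCS)6]^4-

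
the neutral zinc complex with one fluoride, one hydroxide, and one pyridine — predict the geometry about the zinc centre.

trigonal planar

Each fluoride is −1; each hydroxide is −1; pyridine is neutral; balancing the 0 overall charge requires Zn(II).
Group 12 minus oxidation state 2 gives a d¹⁰ configuration.
Coordination number: 3.
Three ligands around a d¹⁰ centre minimise repulsion in a trigonal-planar arrangement.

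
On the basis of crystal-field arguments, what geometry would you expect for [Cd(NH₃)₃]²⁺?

Summing ligand charges against the +2 overall charge gives an oxidation state of +2 for cadmium.
Cadmium is a group-12 element; Cd(II) is therefore d¹⁰.
With 3 monodentate ligands the coordination number is 3.
Three ligands around a d¹⁰ centre minimise repulsion in a trigonal-planar arrangement.

trigonal planar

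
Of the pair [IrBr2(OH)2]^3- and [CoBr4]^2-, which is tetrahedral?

For [IrBr2(OH)2]^3-: Ligand charges: each bromide is −1; each hydroxide is −1. With an overall charge of −3 the iridium centre must be in the +1 oxidation state. Iridium is a group-9 element; Ir(I) is therefore d⁸. A 5d d⁸ ion has a large crystal-field splitting; square planar leaves the high-energy d_{x²−y²} orbital empty and maximises CFSE. → square planar.
For [CoBr4]^2-: Each bromide is −1; balancing the −2 overall charge requires Co(II). Group 9 minus oxidation state 2 gives a d⁷ configuration. For a high-spin 3d d⁷ ion with weak-field ligands the small Δₜ gives little square-planar CFSE advantage, so four ligands adopt the sterically favoured tetrahedral geometry. → tetrahedral.

[CoBr4]^2-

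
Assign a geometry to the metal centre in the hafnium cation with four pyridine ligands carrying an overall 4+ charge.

Pyridine is neutral; balancing the +4 overall charge requires Hf(IV).
Hf sits in group 4, so the d-electron count is 4 − 4 = 0.
With 4 monodentate ligands the coordination number is 4.
A d⁰ ion has no crystal-field stabilisation preference between square planar and tetrahedral, so four ligands adopt the sterically favoured tetrahedral geometry.

tetrahedral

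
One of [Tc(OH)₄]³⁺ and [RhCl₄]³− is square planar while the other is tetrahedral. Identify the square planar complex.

[RhCl₄]³−

For [Tc(OH)₄]³⁺: Ligand charges: each hydroxide is −1. With an overall charge of +3 the technetium centre must be in the +7 oxidation state. Technetium is a group-7 element; Tc(VII) is therefore d⁰. A d⁰ ion has no crystal-field stabilisation preference between square planar and tetrahedral, so four ligands adopt the sterically favoured tetrahedral geometry. → tetrahedral.
For [RhCl₄]³−: Summing ligand charges against the −3 overall charge gives an oxidation state of +1 for rhodium. Rhodium is a group-9 element; Rh(I) is therefore d⁸. A 4d d⁸ ion has a large crystal-field splitting; square planar leaves the high-energy d_{x²−y²} orbital empty and maximises CFSE. → square planar.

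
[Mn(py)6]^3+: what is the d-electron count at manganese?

d⁴

Summing ligand charges against the +3 overall charge gives an oxidation state of +3 for manganese.
Group 7 minus oxidation state 3 gives a d⁴ configuration.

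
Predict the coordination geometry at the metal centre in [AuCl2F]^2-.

Ligand charges: each chloride is −1; each fluoride is −1. With an overall charge of −2 the gold centre must be in the +1 oxidation state.
Gold is a group-11 element; Au(I) is therefore d¹⁰.
With 3 monodentate ligands the coordination number is 3.
Three ligands around a d¹⁰ centre minimise repulsion in a trigonal-planar arrangement.

trigonal planar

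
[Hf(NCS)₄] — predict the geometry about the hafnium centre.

tetrahedral

Each isothiocyanate is −1; balancing the 0 overall charge requires Hf(IV).
Group 4 minus oxidation state 4 gives a d⁰ configuration.
Coordination number: 4.
A d⁰ ion has no crystal-field stabilisation preference between square planar and tetrahedral, so four ligands adopt the sterically favoured tetrahedral geometry.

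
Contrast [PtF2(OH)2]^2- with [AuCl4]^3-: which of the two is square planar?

[PtF2(OH)2]^2-

For [PtF2(OH)2]^2-: Ligand charges: each fluoride is −1; each hydroxide is −1. With an overall charge of −2 the platinum centre must be in the +2 oxidation state. Pt sits in group 10, so the d-electron count is 10 − 2 = 8. A 5d d⁸ ion has a large crystal-field splitting; square planar leaves the high-energy d_{x²−y²} orbital empty and maximises CFSE. → square planar.
For [AuCl4]^3-: Each chloride is −1; balancing the −3 overall charge requires Au(I). Gold is a group-11 element; Au(I) is therefore d¹⁰. A d¹⁰ ion has no crystal-field stabilisation preference between square planar and tetrahedral, so four ligands adopt the sterically favoured tetrahedral geometry. → tetrahedral.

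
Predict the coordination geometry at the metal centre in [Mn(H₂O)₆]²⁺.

Summing ligand charges against the +2 overall charge gives an oxidation state of +2 for manganese.
Manganese is a group-7 element; Mn(II) is therefore d⁵.
Coordination number: 6.
Six donors around a single metal centre give an octahedral coordination sphere.

octahedral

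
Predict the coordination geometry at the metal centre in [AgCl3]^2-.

Ligand charges: each chloride is −1. With an overall charge of −2 the silver centre must be in the +1 oxidation state.
Ag sits in group 11, so the d-electron count is 11 − 1 = 10.
Coordination number: 3.
Three ligands around a d¹⁰ centre minimise repulsion in a trigonal-planar arrangement.

trigonal planar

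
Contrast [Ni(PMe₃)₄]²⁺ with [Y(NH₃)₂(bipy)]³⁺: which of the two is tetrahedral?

[Y(NH₃)₂(bipy)]³⁺

For [Ni(PMe₃)₄]²⁺: Ligand charges: trimethylphosphine is neutral. With an overall charge of +2 the nickel centre must be in the +2 oxidation state. Nickel is a group-10 element; Ni(II) is therefore d⁸. Trimethylphosphine is a strong-field ligand (high in the spectrochemical series). A 3d d⁸ ion with strong-field ligands gains enough CFSE to favour square planar over tetrahedral. → square planar.
For [Y(NH₃)₂(bipy)]³⁺: Ammonia is neutral; 2,2′-bipyridine is neutral; balancing the +3 overall charge requires Y(III). Yttrium is a group-3 element; Y(III) is therefore d⁰. A d⁰ ion has no crystal-field stabilisation preference between square planar and tetrahedral, so four ligands adopt the sterically favoured tetrahedral geometry. → tetrahedral.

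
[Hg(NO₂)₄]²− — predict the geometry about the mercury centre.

tetrahedral

Each nitro (N-bound nitrite) is −1; balancing the −2 overall charge requires Hg(II).
Hg sits in group 12, so the d-electron count is 12 − 2 = 10.
With 4 monodentate ligands the coordination number is 4.
A d¹⁰ ion has no crystal-field stabilisation preference between square planar and tetrahedral, so four ligands adopt the sterically favoured tetrahedral geometry.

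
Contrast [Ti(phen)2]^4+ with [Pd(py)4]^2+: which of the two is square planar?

[Pd(py)4]^2+

For [Ti(phen)2]^4+: Summing ligand charges against the +4 overall charge gives an oxidation state of +4 for titanium. Group 4 minus oxidation state 4 gives a d⁰ configuration. A d⁰ ion has no crystal-field stabilisation preference between square planar and tetrahedral, so four ligands adopt the sterically favoured tetrahedral geometry. → tetrahedral.
For [Pd(py)4]^2+: Ligand charges: pyridine is neutral. With an overall charge of +2 the palladium centre must be in the +2 oxidation state. Pd sits in group 10, so the d-electron count is 10 − 2 = 8. A 4d d⁸ ion has a large crystal-field splitting; square planar leaves the high-energy d_{x²−y²} orbital empty and maximises CFSE. → square planar.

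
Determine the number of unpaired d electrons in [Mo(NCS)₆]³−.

Summing ligand charges against the −3 overall charge gives an oxidation state of +3 for molybdenum.
Group 6 minus oxidation state 3 gives a d³ configuration.
In an octahedral field the d³ configuration is t₂g³e_g⁰ (only one arrangement possible), giving 3 unpaired electrons.

3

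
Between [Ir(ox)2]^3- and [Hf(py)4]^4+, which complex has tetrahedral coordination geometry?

For [Ir(ox)2]^3-: Ligand charges: each oxalate is −2. With an overall charge of −3 the iridium centre must be in the +1 oxidation state. Iridium is a group-9 element; Ir(I) is therefore d⁸. A 5d d⁸ ion has a large crystal-field splitting; square planar leaves the high-energy d_{x²−y²} orbital empty and maximises CFSE. → square planar.
For [Hf(py)4]^4+: Summing ligand charges against the +4 overall charge gives an oxidation state of +4 for hafnium. Hf sits in group 4, so the d-electron count is 4 − 4 = 0. A d⁰ ion has no crystal-field stabilisation preference between square planar and tetrahedral, so four ligands adopt the sterically favoured tetrahedral geometry. → tetrahedral.

[Hf(py)4]^4+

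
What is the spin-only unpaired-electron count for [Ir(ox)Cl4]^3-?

0

Each oxalate is −2; each chloride is −1; balancing the −3 overall charge requires Ir(III).
Iridium is a group-9 element; Ir(III) is therefore d⁶.
Counting donor atoms: 1×oxalate (bidentate) → 2 donors; 4×chloride (monodentate) → 4 donors. Coordination number = 6.
The spin state decides the count: a 5d ion has a large Δₒ and is invariably low-spin.
An octahedral low-spin d⁶ ion is t₂g⁶e_g⁰, giving 0 unpaired electrons.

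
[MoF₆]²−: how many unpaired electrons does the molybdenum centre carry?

2

Summing ligand charges against the −2 overall charge gives an oxidation state of +4 for molybdenum.
Molybdenum is a group-6 element; Mo(IV) is therefore d².
In an octahedral field the d² configuration is t₂g²e_g⁰ (only one arrangement possible), giving 2 unpaired electrons.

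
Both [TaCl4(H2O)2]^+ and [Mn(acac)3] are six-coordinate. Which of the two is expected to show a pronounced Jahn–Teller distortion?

[TaCl4(H2O)2]^+: Summing ligand charges against the +1 overall charge gives an oxidation state of +5 for tantalum. Tantalum is a group-5 element; Ta(V) is therefore d⁰. The d⁰ configuration leaves the e_g set evenly filled (or empty) — no strong Jahn–Teller driving force.
[Mn(acac)3]: Ligand charges: each acetylacetonate is −1. With an overall charge of 0 the manganese centre must be in the +3 oxidation state. Group 7 minus oxidation state 3 gives a d⁴ configuration. Acetylacetonate is a weak-field ligand for a first-row metal, so the complex is high-spin. The t₂g³e_g¹ (high-spin) configuration has an unevenly filled e_g set; the Jahn–Teller theorem predicts a tetragonal distortion (typically axial elongation) to lift the degeneracy.

[Mn(acac)3]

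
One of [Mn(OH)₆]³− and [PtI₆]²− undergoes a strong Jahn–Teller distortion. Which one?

[Mn(OH)₆]³−

[Mn(OH)₆]³−: Summing ligand charges against the −3 overall charge gives an oxidation state of +3 for manganese. Group 7 minus oxidation state 3 gives a d⁴ configuration. Hydroxide is a weak-field ligand for a first-row metal, so the complex is high-spin. The t₂g³e_g¹ (high-spin) configuration has an unevenly filled e_g set; the Jahn–Teller theorem predicts a tetragonal distortion (typically axial elongation) to lift the degeneracy.
[PtI₆]²−: Each iodide is −1; balancing the −2 overall charge requires Pt(IV). Pt sits in group 10, so the d-electron count is 10 − 4 = 6. A 5d ion has a large Δₒ and is invariably low-spin. The d⁶ configuration leaves the e_g set evenly filled (or empty) — no strong Jahn–Teller driving force.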